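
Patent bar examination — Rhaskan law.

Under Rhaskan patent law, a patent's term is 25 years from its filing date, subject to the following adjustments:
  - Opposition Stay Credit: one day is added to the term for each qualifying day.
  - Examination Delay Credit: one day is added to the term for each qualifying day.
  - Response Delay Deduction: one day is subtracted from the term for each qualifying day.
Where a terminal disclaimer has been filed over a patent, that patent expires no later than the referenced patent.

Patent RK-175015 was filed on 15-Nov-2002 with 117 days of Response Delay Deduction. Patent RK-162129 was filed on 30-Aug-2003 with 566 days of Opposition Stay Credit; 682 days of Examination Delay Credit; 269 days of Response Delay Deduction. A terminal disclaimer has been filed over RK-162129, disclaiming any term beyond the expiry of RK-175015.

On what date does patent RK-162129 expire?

Natural term of RK-162129:
  Base: filing + 25 years → 30 August 2028.
  Opposition Stay Credit: +566 days → 19 March 2030.
  Examination Delay Credit: +682 days → 30 January 2032.
  Response Delay Deduction: −269 days → 6 May 2031.
Expiry of referenced patent RK-175015:
  Base: filing + 25 years → 15 November 2027.
  Response Delay Deduction: −117 days → 21 July 2027.
Terminal disclaimer: RK-162129 expires on the earlier of 6 May 2031 and 21 July 2027.

2027-07-21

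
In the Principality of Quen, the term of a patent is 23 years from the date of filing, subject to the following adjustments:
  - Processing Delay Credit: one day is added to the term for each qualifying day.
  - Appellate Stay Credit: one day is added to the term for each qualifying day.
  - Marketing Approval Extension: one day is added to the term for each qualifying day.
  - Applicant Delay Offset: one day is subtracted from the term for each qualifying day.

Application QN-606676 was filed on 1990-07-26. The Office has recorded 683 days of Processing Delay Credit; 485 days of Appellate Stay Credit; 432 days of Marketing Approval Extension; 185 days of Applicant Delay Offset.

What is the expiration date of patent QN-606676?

Base term: filing date + 23 years → 26 July 2013.
Processing Delay Credit: +683 days → 9 June 2015.
Appellate Stay Credit: +485 days → 6 October 2016.
Marketing Approval Extension: +432 days → 12 December 2017.
Applicant Delay Offset: −185 days → 10 June 2017.

2017-06-10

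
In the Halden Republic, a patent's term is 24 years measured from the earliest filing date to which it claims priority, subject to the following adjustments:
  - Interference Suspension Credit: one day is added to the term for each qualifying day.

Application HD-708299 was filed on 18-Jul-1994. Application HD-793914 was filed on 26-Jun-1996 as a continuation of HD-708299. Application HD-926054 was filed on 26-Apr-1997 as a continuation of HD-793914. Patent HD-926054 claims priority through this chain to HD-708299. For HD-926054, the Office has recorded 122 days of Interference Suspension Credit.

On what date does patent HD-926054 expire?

Earliest priority filing: 18 July 1994.
Base term: 18 July 1994 + 24 years → 18 July 2018.
Interference Suspension Credit: +122 days → 17 November 2018.

November 17, 2018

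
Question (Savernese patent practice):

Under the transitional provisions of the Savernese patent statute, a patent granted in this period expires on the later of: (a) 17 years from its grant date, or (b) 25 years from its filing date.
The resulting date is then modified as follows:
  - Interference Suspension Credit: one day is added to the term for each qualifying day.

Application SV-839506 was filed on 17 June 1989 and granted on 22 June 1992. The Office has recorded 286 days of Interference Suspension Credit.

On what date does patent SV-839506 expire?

(a) grant + 17 years → 22 June 2009.
(b) filing + 25 years → 17 June 2014.
Later of the two: 17 June 2014.
Interference Suspension Credit: +286 days → 30 March 2015.

2015-03-30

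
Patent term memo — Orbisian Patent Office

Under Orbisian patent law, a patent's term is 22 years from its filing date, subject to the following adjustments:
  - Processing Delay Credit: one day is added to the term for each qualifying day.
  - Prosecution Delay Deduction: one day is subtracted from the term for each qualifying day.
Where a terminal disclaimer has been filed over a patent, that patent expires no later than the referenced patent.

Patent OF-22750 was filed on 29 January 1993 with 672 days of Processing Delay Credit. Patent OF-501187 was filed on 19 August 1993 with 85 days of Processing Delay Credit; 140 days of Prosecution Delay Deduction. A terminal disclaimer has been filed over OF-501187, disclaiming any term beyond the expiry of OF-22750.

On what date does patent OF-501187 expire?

Natural term of OF-501187:
  Base: filing + 22 years → 19 August 2015.
  Processing Delay Credit: +85 days → 12 November 2015.
  Prosecution Delay Deduction: −140 days → 25 June 2015.
Expiry of referenced patent OF-22750:
  Base: filing + 22 years → 29 January 2015.
  Processing Delay Credit: +672 days → 1 December 2016.
Terminal disclaimer: OF-501187 expires on the earlier of 25 June 2015 and 1 December 2016.

2015-06-25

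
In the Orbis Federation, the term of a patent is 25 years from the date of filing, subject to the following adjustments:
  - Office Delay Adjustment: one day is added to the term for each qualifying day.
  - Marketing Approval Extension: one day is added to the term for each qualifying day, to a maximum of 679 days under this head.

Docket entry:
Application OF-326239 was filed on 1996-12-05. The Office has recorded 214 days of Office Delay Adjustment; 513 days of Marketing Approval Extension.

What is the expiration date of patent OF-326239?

Base term: filing date + 25 years → 5 December 2021.
Office Delay Adjustment: +214 days → 7 July 2022.
Marketing Approval Extension: 513 days (within the 679-day cap) → +513 days → 2 December 2023.

December 2, 2023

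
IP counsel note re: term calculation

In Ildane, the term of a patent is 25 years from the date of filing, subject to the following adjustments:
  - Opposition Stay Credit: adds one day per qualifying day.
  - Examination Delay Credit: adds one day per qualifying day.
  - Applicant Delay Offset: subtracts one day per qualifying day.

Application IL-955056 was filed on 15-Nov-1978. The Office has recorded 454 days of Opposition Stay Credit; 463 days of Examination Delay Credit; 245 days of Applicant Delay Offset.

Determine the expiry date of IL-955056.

Base term: filing date + 25 years → 15 November 2003.
Opposition Stay Credit: +454 days → 11 February 2005.
Examination Delay Credit: +463 days → 20 May 2006.
Applicant Delay Offset: −245 days → 17 September 2005.

2005-09-17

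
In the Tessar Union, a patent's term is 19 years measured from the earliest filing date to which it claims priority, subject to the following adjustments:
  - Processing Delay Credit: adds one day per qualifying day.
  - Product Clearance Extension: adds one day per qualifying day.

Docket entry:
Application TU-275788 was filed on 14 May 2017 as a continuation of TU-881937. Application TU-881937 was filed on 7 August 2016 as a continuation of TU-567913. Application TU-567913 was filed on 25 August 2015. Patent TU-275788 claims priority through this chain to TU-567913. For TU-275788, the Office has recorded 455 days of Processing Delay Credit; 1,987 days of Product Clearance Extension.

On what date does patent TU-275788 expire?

May 2, 2041

Earliest priority filing: 25 August 2015.
Base term: 25 August 2015 + 19 years → 25 August 2034.
Processing Delay Credit: +455 days → 23 November 2035.
Product Clearance Extension: +1987 days → 2 May 2041.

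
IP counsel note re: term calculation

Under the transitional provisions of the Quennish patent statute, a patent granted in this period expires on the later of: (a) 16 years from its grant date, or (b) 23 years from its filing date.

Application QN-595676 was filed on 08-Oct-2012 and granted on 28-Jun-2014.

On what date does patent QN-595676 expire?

(a) grant + 16 years → 28 June 2030.
(b) filing + 23 years → 8 October 2035.
Later of the two: 8 October 2035.

2035-10-08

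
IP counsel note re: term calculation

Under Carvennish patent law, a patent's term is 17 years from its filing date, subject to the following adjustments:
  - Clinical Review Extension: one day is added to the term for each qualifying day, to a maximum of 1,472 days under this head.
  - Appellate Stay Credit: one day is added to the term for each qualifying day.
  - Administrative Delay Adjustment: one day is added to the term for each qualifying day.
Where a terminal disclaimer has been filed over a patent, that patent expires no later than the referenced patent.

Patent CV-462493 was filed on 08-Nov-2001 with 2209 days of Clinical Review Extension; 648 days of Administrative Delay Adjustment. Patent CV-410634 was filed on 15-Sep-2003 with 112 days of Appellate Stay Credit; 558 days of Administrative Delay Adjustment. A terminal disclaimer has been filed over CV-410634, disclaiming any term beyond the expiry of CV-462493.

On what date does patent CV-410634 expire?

Natural term of CV-410634:
  Base: filing + 17 years → 15 September 2020.
  Appellate Stay Credit: +112 days → 5 January 2021.
  Administrative Delay Adjustment: +558 days → 17 July 2022.
Expiry of referenced patent CV-462493:
  Base: filing + 17 years → 8 November 2018.
  Clinical Review Extension: 2209 days claimed exceeds the 1472-day cap, so +1472 days → 19 November 2022.
  Administrative Delay Adjustment: +648 days → 28 August 2024.
Terminal disclaimer: CV-410634 expires on the earlier of 17 July 2022 and 28 August 2024.

2022-07-17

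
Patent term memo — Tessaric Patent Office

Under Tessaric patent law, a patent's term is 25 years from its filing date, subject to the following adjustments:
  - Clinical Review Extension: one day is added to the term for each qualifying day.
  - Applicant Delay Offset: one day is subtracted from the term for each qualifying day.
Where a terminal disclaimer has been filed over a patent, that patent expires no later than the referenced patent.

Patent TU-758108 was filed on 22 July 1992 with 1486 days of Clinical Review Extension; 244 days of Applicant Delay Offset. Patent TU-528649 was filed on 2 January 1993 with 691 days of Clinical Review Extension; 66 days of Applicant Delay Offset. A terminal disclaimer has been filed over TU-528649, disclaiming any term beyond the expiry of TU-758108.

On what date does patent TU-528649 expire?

Natural term of TU-528649:
  Base: filing + 25 years → 2 January 2018.
  Clinical Review Extension: +691 days → 24 November 2019.
  Applicant Delay Offset: −66 days → 19 September 2019.
Expiry of referenced patent TU-758108:
  Base: filing + 25 years → 22 July 2017.
  Clinical Review Extension: +1486 days → 16 August 2021.
  Applicant Delay Offset: −244 days → 15 December 2020.
Terminal disclaimer: TU-528649 expires on the earlier of 19 September 2019 and 15 December 2020.

2019-09-19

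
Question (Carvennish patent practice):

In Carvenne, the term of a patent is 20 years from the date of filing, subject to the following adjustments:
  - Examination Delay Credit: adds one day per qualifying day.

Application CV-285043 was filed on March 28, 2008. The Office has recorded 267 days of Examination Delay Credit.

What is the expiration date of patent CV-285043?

December 20, 2028

Base term: filing date + 20 years → 28 March 2028.
Examination Delay Credit: +267 days → 20 December 2028.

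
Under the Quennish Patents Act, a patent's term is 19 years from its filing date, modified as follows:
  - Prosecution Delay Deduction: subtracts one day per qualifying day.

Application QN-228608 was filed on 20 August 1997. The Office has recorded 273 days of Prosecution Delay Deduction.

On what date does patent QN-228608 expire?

Base term: filing date + 19 years → 20 August 2016.
Prosecution Delay Deduction: −273 days → 21 November 2015.

2015-11-21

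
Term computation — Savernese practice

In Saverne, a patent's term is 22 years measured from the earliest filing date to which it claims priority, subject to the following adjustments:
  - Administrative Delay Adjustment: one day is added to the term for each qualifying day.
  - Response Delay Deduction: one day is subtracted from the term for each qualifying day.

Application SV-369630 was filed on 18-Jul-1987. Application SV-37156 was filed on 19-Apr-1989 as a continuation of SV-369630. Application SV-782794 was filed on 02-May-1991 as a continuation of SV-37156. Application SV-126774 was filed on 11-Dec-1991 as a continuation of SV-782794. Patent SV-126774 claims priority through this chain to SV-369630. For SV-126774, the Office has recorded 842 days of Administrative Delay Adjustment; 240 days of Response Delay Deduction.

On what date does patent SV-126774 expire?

Earliest priority filing: 18 July 1987.
Base term: 18 July 1987 + 22 years → 18 July 2009.
Administrative Delay Adjustment: +842 days → 7 November 2011.
Response Delay Deduction: −240 days → 12 March 2011.

2011-03-12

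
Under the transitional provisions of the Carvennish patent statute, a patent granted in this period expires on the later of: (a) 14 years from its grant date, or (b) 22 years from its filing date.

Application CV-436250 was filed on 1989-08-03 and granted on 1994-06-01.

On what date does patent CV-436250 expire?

(a) grant + 14 years → 1 June 2008.
(b) filing + 22 years → 3 August 2011.
Later of the two: 3 August 2011.

August 3, 2011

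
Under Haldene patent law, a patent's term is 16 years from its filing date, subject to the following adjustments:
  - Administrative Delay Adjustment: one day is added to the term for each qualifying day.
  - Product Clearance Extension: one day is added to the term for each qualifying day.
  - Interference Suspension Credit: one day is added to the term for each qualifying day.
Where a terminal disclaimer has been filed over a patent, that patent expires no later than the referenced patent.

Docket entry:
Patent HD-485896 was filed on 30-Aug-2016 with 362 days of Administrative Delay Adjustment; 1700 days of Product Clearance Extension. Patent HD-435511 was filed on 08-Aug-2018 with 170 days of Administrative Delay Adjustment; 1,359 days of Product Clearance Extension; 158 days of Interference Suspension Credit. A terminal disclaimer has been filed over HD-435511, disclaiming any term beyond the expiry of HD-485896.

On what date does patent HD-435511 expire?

Natural term of HD-435511:
  Base: filing + 16 years → 8 August 2034.
  Administrative Delay Adjustment: +170 days → 25 January 2035.
  Product Clearance Extension: +1359 days → 15 October 2038.
  Interference Suspension Credit: +158 days → 22 March 2039.
Expiry of referenced patent HD-485896:
  Base: filing + 16 years → 30 August 2032.
  Administrative Delay Adjustment: +362 days → 27 August 2033.
  Product Clearance Extension: +1700 days → 23 April 2038.
Terminal disclaimer: HD-435511 expires on the earlier of 22 March 2039 and 23 April 2038.

2038-04-23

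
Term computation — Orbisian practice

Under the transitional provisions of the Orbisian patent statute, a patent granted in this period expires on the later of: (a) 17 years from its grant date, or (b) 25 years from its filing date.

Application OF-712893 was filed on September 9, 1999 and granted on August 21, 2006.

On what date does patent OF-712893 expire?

(a) grant + 17 years → 21 August 2023.
(b) filing + 25 years → 9 September 2024.
Later of the two: 9 September 2024.

September 9, 2024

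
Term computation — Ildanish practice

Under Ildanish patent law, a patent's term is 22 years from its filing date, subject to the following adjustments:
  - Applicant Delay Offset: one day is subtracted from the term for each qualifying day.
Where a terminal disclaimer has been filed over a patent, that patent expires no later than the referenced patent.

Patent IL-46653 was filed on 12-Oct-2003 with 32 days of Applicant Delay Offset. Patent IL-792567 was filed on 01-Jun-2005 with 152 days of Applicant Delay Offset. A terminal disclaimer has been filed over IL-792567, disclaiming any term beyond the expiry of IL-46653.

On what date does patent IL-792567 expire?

2025-09-10

Natural term of IL-792567:
  Base: filing + 22 years → 1 June 2027.
  Applicant Delay Offset: −152 days → 31 December 2026.
Expiry of referenced patent IL-46653:
  Base: filing + 22 years → 12 October 2025.
  Applicant Delay Offset: −32 days → 10 September 2025.
Terminal disclaimer: IL-792567 expires on the earlier of 31 December 2026 and 10 September 2025.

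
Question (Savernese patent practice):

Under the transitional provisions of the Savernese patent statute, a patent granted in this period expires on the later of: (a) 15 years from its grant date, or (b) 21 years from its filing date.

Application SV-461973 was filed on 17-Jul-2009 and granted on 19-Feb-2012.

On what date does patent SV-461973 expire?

2030-07-17

(a) grant + 15 years → 19 February 2027.
(b) filing + 21 years → 17 July 2030.
Later of the two: 17 July 2030.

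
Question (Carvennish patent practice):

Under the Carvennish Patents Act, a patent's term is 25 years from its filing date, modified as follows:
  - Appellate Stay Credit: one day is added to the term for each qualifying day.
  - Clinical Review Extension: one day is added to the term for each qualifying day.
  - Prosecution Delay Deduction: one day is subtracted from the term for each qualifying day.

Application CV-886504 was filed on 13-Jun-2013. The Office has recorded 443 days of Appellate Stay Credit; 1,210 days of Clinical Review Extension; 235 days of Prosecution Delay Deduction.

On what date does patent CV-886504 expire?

Base term: filing date + 25 years → 13 June 2038.
Appellate Stay Credit: +443 days → 30 August 2039.
Clinical Review Extension: +1210 days → 22 December 2042.
Prosecution Delay Deduction: −235 days → 1 May 2042.

May 1, 2042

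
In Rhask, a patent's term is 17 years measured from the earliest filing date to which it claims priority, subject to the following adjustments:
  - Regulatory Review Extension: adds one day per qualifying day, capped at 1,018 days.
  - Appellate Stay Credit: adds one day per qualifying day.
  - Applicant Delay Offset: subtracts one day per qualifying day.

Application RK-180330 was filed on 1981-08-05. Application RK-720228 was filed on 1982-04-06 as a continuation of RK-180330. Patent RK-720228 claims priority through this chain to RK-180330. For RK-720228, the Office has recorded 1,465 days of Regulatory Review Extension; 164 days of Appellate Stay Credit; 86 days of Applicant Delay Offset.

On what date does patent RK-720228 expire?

August 5, 2001

Earliest priority filing: 5 August 1981.
Base term: 5 August 1981 + 17 years → 5 August 1998.
Regulatory Review Extension: 1465 days claimed exceeds the 1018-day cap, so +1018 days → 19 May 2001.
Appellate Stay Credit: +164 days → 30 October 2001.
Applicant Delay Offset: −86 days → 5 August 2001.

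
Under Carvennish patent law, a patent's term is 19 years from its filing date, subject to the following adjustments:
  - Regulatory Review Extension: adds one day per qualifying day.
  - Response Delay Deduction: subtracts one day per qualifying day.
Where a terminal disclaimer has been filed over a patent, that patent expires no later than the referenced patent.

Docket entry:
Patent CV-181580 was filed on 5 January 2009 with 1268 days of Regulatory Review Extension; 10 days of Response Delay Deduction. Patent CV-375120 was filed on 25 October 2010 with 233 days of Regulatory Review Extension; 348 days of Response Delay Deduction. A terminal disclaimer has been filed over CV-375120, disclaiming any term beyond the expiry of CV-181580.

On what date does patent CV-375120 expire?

2029-07-02

Natural term of CV-375120:
  Base: filing + 19 years → 25 October 2029.
  Regulatory Review Extension: +233 days → 15 June 2030.
  Response Delay Deduction: −348 days → 2 July 2029.
Expiry of referenced patent CV-181580:
  Base: filing + 19 years → 5 January 2028.
  Regulatory Review Extension: +1268 days → 26 June 2031.
  Response Delay Deduction: −10 days → 16 June 2031.
Terminal disclaimer: CV-375120 expires on the earlier of 2 July 2029 and 16 June 2031.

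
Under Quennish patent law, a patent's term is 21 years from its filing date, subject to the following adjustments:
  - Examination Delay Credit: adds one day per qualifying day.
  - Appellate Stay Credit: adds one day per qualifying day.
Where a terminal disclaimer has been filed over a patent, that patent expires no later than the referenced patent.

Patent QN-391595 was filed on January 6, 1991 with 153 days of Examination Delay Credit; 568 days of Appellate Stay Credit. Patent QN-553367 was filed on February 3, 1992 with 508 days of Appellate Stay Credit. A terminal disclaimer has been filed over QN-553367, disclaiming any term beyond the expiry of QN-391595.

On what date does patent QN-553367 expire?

Natural term of QN-553367:
  Base: filing + 21 years → 3 February 2013.
  Appellate Stay Credit: +508 days → 26 June 2014.
Expiry of referenced patent QN-391595:
  Base: filing + 21 years → 6 January 2012.
  Examination Delay Credit: +153 days → 7 June 2012.
  Appellate Stay Credit: +568 days → 27 December 2013.
Terminal disclaimer: QN-553367 expires on the earlier of 26 June 2014 and 27 December 2013.

December 27, 2013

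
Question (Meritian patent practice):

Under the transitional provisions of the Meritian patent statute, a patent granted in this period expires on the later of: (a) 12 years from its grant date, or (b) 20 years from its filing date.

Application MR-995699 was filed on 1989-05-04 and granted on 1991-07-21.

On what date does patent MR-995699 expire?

(a) grant + 12 years → 21 July 2003.
(b) filing + 20 years → 4 May 2009.
Later of the two: 4 May 2009.

May 4, 2009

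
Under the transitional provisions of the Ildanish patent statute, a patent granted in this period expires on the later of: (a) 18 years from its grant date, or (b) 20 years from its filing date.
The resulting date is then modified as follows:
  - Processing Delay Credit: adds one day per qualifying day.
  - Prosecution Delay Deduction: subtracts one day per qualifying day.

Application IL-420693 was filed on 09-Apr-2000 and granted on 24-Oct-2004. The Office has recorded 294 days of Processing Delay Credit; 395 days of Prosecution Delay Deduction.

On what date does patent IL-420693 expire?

(a) grant + 18 years → 24 October 2022.
(b) filing + 20 years → 9 April 2020.
Later of the two: 24 October 2022.
Processing Delay Credit: +294 days → 14 August 2023.
Prosecution Delay Deduction: −395 days → 15 July 2022.

July 15, 2022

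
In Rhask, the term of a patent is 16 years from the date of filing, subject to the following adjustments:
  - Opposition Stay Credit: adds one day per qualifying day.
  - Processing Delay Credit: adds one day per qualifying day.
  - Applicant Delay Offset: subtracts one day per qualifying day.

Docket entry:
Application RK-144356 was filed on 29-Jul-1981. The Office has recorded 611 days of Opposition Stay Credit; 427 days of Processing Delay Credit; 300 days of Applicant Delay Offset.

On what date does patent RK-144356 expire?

1999-08-06

Base term: filing date + 16 years → 29 July 1997.
Opposition Stay Credit: +611 days → 1 April 1999.
Processing Delay Credit: +427 days → 1 June 2000.
Applicant Delay Offset: −300 days → 6 August 1999.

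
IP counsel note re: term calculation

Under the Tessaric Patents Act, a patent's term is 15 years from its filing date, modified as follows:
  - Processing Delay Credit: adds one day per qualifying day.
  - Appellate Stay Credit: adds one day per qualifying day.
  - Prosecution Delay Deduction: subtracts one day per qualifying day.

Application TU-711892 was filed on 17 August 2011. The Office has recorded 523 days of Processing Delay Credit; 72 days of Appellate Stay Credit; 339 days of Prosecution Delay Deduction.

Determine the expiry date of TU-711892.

2027-04-30

Base term: filing date + 15 years → 17 August 2026.
Processing Delay Credit: +523 days → 22 January 2028.
Appellate Stay Credit: +72 days → 3 April 2028.
Prosecution Delay Deduction: −339 days → 30 April 2027.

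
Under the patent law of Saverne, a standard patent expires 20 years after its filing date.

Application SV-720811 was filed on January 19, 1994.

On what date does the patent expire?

January 19, 2014

Filing date + 20 years → 19 January 2014.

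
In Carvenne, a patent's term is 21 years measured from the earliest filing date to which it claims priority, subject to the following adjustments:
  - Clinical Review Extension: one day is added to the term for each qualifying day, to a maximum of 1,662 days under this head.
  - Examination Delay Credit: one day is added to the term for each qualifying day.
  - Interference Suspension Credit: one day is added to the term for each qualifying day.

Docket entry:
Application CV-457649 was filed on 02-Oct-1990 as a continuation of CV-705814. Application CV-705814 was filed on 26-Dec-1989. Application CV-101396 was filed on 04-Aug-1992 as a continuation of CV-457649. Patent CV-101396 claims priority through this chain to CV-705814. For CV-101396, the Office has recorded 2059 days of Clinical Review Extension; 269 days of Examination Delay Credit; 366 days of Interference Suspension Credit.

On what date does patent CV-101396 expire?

Earliest priority filing: 26 December 1989.
Base term: 26 December 1989 + 21 years → 26 December 2010.
Clinical Review Extension: 2059 days claimed exceeds the 1662-day cap, so +1662 days → 15 July 2015.
Examination Delay Credit: +269 days → 9 April 2016.
Interference Suspension Credit: +366 days → 10 April 2017.

April 10, 2017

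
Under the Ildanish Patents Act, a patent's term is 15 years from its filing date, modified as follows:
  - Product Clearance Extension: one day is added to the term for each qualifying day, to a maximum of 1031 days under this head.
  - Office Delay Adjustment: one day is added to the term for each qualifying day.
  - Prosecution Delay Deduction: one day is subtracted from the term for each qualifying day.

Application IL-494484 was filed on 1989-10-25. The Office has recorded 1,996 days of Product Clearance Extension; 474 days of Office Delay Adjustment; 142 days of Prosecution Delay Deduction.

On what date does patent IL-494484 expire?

Base term: filing date + 15 years → 25 October 2004.
Product Clearance Extension: 1996 days claimed exceeds the 1031-day cap, so +1031 days → 22 August 2007.
Office Delay Adjustment: +474 days → 8 December 2008.
Prosecution Delay Deduction: −142 days → 19 July 2008.

2008-07-19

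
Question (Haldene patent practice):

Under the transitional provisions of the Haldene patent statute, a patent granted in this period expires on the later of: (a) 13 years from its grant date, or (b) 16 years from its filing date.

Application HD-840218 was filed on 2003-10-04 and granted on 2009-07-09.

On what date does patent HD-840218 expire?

(a) grant + 13 years → 9 July 2022.
(b) filing + 16 years → 4 October 2019.
Later of the two: 9 July 2022.

2022-07-09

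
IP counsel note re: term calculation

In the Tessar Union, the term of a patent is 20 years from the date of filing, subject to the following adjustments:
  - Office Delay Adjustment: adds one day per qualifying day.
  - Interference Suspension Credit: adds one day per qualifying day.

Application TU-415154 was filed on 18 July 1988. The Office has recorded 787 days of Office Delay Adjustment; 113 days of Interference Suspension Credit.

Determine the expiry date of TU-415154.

2011-01-04

Base term: filing date + 20 years → 18 July 2008.
Office Delay Adjustment: +787 days → 13 September 2010.
Interference Suspension Credit: +113 days → 4 January 2011.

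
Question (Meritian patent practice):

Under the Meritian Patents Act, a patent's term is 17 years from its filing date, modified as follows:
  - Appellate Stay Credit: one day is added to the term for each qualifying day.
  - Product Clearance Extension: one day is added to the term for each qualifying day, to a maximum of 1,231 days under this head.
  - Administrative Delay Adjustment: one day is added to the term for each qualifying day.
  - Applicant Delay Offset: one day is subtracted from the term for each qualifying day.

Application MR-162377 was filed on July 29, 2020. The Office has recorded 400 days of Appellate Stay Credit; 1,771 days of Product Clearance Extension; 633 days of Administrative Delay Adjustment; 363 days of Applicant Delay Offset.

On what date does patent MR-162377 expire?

Base term: filing date + 17 years → 29 July 2037.
Appellate Stay Credit: +400 days → 2 September 2038.
Product Clearance Extension: 1771 days claimed exceeds the 1231-day cap, so +1231 days → 15 January 2042.
Administrative Delay Adjustment: +633 days → 10 October 2043.
Applicant Delay Offset: −363 days → 12 October 2042.

2042-10-12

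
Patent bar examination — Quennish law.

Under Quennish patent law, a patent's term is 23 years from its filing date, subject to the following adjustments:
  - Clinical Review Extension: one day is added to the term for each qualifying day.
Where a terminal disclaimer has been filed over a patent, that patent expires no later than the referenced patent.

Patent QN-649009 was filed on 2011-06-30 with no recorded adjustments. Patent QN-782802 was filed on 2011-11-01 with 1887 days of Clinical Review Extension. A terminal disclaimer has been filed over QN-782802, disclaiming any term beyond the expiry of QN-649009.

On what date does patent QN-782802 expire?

Natural term of QN-782802:
  Base: filing + 23 years → 1 November 2034.
  Clinical Review Extension: +1887 days → 1 January 2040.
Expiry of referenced patent QN-649009:
  Base: filing + 23 years → 30 June 2034.
Terminal disclaimer: QN-782802 expires on the earlier of 1 January 2040 and 30 June 2034.

2034-06-30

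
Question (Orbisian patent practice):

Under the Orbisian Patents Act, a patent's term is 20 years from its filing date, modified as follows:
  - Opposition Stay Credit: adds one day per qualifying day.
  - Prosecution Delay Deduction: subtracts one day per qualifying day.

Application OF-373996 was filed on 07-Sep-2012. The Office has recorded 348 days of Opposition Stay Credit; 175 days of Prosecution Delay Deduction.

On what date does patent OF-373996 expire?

Base term: filing date + 20 years → 7 September 2032.
Opposition Stay Credit: +348 days → 21 August 2033.
Prosecution Delay Deduction: −175 days → 27 February 2033.

2033-02-27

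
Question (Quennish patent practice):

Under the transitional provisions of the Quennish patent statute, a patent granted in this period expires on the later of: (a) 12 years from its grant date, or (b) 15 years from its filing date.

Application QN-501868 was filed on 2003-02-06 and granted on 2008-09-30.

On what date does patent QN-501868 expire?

2020-09-30

(a) grant + 12 years → 30 September 2020.
(b) filing + 15 years → 6 February 2018.
Later of the two: 30 September 2020.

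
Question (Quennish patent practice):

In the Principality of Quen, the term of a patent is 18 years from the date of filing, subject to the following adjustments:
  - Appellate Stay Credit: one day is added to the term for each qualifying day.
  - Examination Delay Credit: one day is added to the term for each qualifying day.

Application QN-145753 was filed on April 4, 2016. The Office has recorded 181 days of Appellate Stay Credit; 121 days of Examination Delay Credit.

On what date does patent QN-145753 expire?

January 31, 2035

Base term: filing date + 18 years → 4 April 2034.
Appellate Stay Credit: +181 days → 2 October 2034.
Examination Delay Credit: +121 days → 31 January 2035.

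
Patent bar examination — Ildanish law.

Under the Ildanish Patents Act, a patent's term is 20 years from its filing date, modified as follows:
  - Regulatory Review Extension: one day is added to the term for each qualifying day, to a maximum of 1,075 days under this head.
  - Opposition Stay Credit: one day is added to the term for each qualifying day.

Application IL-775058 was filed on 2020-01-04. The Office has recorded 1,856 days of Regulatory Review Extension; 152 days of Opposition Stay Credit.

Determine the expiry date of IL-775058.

Base term: filing date + 20 years → 4 January 2040.
Regulatory Review Extension: 1856 days claimed exceeds the 1075-day cap, so +1075 days → 14 December 2042.
Opposition Stay Credit: +152 days → 15 May 2043.

2043-05-15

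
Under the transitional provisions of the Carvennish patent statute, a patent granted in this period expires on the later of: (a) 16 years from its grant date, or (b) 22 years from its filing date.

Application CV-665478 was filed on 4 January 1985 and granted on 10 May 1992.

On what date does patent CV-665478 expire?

2008-05-10

(a) grant + 16 years → 10 May 2008.
(b) filing + 22 years → 4 January 2007.
Later of the two: 10 May 2008.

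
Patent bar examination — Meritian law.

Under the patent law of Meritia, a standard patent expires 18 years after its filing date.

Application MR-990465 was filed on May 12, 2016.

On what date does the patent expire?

Filing date + 18 years → 12 May 2034.

May 12, 2034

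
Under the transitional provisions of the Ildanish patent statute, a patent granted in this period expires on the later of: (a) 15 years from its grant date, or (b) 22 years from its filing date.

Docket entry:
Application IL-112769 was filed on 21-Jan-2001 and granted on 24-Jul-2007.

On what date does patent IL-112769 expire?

2023-01-21

(a) grant + 15 years → 24 July 2022.
(b) filing + 22 years → 21 January 2023.
Later of the two: 21 January 2023.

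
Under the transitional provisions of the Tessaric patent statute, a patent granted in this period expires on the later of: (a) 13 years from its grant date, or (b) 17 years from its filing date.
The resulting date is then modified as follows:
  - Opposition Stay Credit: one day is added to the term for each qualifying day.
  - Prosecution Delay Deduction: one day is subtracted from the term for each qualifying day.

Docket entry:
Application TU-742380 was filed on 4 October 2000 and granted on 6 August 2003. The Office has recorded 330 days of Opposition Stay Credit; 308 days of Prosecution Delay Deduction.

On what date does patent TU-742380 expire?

October 26, 2017

(a) grant + 13 years → 6 August 2016.
(b) filing + 17 years → 4 October 2017.
Later of the two: 4 October 2017.
Opposition Stay Credit: +330 days → 30 August 2018.
Prosecution Delay Deduction: −308 days → 26 October 2017.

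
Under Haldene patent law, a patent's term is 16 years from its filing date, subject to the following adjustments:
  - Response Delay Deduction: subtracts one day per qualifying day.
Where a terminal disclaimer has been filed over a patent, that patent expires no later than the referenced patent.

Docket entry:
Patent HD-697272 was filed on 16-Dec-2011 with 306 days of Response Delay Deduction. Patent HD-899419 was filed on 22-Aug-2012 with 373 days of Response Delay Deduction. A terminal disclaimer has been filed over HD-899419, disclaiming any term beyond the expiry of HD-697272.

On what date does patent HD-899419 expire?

February 13, 2027

Natural term of HD-899419:
  Base: filing + 16 years → 22 August 2028.
  Response Delay Deduction: −373 days → 15 August 2027.
Expiry of referenced patent HD-697272:
  Base: filing + 16 years → 16 December 2027.
  Response Delay Deduction: −306 days → 13 February 2027.
Terminal disclaimer: HD-899419 expires on the earlier of 15 August 2027 and 13 February 2027.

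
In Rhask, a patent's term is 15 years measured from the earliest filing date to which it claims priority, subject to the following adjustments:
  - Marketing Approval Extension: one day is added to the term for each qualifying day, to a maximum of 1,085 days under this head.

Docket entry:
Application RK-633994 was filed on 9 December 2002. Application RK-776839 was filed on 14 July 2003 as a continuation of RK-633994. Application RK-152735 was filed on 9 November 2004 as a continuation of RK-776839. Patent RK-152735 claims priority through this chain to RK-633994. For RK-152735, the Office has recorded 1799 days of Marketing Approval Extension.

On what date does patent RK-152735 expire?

November 28, 2020

Earliest priority filing: 9 December 2002.
Base term: 9 December 2002 + 15 years → 9 December 2017.
Marketing Approval Extension: 1799 days claimed exceeds the 1085-day cap, so +1085 days → 28 November 2020.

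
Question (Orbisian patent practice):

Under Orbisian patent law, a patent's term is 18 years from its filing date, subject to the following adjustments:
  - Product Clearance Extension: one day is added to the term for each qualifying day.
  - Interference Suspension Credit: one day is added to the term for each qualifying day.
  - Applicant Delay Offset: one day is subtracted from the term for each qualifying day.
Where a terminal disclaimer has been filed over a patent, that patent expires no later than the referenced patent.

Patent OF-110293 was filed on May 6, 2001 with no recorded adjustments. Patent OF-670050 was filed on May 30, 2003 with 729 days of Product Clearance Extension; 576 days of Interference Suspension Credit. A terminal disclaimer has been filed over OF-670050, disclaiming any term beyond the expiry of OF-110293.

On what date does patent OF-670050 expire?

May 6, 2019

Natural term of OF-670050:
  Base: filing + 18 years → 30 May 2021.
  Product Clearance Extension: +729 days → 29 May 2023.
  Interference Suspension Credit: +576 days → 25 December 2024.
Expiry of referenced patent OF-110293:
  Base: filing + 18 years → 6 May 2019.
Terminal disclaimer: OF-670050 expires on the earlier of 25 December 2024 and 6 May 2019.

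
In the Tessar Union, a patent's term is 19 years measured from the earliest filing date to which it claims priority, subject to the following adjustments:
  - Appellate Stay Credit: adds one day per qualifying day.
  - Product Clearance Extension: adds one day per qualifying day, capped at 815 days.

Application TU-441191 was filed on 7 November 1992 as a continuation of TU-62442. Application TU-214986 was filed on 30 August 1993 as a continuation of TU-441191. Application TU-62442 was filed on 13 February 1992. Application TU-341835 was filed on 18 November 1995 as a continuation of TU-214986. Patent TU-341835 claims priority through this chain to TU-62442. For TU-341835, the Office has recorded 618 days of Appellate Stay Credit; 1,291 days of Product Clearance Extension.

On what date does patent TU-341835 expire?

Earliest priority filing: 13 February 1992.
Base term: 13 February 1992 + 19 years → 13 February 2011.
Appellate Stay Credit: +618 days → 23 October 2012.
Product Clearance Extension: 1291 days claimed exceeds the 815-day cap, so +815 days → 16 January 2015.

January 16, 2015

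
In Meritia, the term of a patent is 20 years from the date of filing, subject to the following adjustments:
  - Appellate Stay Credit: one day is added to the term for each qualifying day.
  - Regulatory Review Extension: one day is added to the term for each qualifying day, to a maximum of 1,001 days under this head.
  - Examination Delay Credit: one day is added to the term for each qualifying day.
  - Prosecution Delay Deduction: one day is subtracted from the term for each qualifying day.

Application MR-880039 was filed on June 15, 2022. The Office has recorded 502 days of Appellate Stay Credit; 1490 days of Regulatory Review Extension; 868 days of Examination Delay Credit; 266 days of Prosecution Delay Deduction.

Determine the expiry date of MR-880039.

Base term: filing date + 20 years → 15 June 2042.
Appellate Stay Credit: +502 days → 30 October 2043.
Regulatory Review Extension: 1490 days claimed exceeds the 1001-day cap, so +1001 days → 27 July 2046.
Examination Delay Credit: +868 days → 11 December 2048.
Prosecution Delay Deduction: −266 days → 20 March 2048.

2048-03-20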